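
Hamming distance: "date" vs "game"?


Comparing character by character (same length = 4):
  Pos 0: 'd' vs 'g' !=
  Pos 1: 'a' vs 'a' =
  Pos 2: 't' vs 'm' !=
  Pos 3: 'e' vs 'e' =
Hamming distance = 2


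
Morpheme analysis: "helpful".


Word: "helpful"
Morphemes: help + -ful
Each morpheme carries meaning
= 2 morphemes


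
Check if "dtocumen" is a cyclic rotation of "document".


Word: "document", Candidate: "dtocumen"
Method: check if candidate is substring of word+word
"documentdocument" contains "dtocumen"? No
Is rotation = No


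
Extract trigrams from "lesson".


Word: "lesson" (length 6)
Number of trigrams = 6 - 3 + 1 = 4
  Position 0: "les"
  Position 1: "ess"
  Position 2: "sso"
  Position 3: "son"
Trigrams = "les", "ess", "sso", "son"


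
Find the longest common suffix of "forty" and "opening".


Word 1: "forty"
Word 2: "opening"
Comparing from end:
  Pos -1: 'y' != 'g' (stop)
LCS = "" (length 0)


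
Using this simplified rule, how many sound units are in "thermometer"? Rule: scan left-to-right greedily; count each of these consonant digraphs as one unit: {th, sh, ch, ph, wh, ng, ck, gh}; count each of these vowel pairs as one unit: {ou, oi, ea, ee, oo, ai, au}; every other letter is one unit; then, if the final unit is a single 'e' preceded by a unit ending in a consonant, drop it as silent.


Word: "thermometer" (11 letters)
Left-to-right scan:
  (1) 'th' (digraph)
  (2) 'e' (letter)
  (3) 'r' (letter)
  (4) 'm' (letter)
  (5) 'o' (letter)
  (6) 'm' (letter)
  (7) 'e' (letter)
  (8) 't' (letter)
  (9) 'e' (letter)
  (10) 'r' (letter)
Units from scan: 10
Sound units = 10 units


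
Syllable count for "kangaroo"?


Word: "kangaroo"
Syllable breakdown: kan / ga / roo
Counting: 3 parts
= 3 syllables


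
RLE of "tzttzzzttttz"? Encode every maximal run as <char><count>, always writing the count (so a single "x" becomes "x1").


String: "tzttzzzttttz"
Scanning for consecutive runs:
  't' x 1
  'z' x 1
  't' x 2
  'z' x 3
  't' x 4
  'z' x 1
RLE = "t1z1t2z3t4z1"


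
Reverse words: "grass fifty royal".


Original: "grass fifty royal"
Words (1..n): grass | fifty | royal
Reversed (n..1): royal | fifty | grass
Result = "royal fifty grass"


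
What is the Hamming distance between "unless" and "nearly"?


Comparing character by character (same length = 6):
  Pos 0: 'u' vs 'n' !=
  Pos 1: 'n' vs 'e' !=
  Pos 2: 'l' vs 'a' !=
  Pos 3: 'e' vs 'r' !=
  Pos 4: 's' vs 'l' !=
  Pos 5: 's' vs 'y' !=
Hamming distance = 6


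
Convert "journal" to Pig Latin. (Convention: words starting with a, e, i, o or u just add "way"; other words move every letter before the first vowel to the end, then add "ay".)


Word: "journal"
Starts with consonant(s) → move to end, add 'ay'
Consonant cluster: "j"
Pig Latin = "ournaljay"


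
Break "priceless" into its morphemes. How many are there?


Word: "priceless"
Morphemes: price / -less
Each morpheme carries meaning
= 2 morphemes


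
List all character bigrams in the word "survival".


Word: "survival" (length 8)
Number of bigrams = 8 - 2 + 1 = 7
  Position 0: "su"
  Position 1: "ur"
  Position 2: "rv"
  Position 3: "vi"
  Position 4: "iv"
  Position 5: "va"
  Position 6: "al"
Bigrams = "su", "ur", "rv", "vi", "iv", "va", "al"


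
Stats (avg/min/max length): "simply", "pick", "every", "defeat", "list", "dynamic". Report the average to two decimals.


Lengths: "simply"=6, "pick"=4, "every"=5, "defeat"=6, "list"=4, "dynamic"=7
Sum = 32, Count = 6
Average = 32/6 = 5.33
= avg=5.33, min=4, max=7


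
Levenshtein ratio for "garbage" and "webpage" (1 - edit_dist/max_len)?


Word 1: "garbage" (length 7)
Word 2: "webpage" (length 7)
One optimal edit sequence:
  1. substitute 'g' -> 'w'  (+1)
  2. substitute 'a' -> 'e'  (+1)
  3. substitute 'r' -> 'b'  (+1)
  4. substitute 'b' -> 'p'  (+1)
  5. keep 'a'
  6. keep 'g'
  7. keep 'e'
Edit distance = 4
Max length = max(7, 7) = 7
Similarity = 1 - 4/7
= 0.4286


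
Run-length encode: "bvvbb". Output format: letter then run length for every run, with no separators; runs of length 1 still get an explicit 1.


String: "bvvbb"
Scanning for consecutive runs:
  'b' x 1
  'v' x 2
  'b' x 2
RLE = "b1v2b2"


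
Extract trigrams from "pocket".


Word: "pocket" (length 6)
Number of trigrams = 6 - 3 + 1 = 4
  Position 0: "poc"
  Position 1: "ock"
  Position 2: "cke"
  Position 3: "ket"
Trigrams = "poc", "ock", "cke", "ket"


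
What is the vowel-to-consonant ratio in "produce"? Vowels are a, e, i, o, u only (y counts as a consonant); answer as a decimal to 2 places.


Word: "produce"
Vowels (a,e,i,o,u): 3
Consonants: 4
Ratio = 3/4
= 0.75


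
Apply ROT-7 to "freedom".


Word: "freedom"
Shift: 7
Each letter → (letter + shift) mod 26:
  'f' (5) + 7 = 12 → 'm'
  'r' (17) + 7 = 24 → 'y'
  'e' (4) + 7 = 11 → 'l'
  'e' (4) + 7 = 11 → 'l'
  'd' (3) + 7 = 10 → 'k'
  'o' (14) + 7 = 21 → 'v'
  'm' (12) + 7 = 19 → 't'
Result = "myllkvt"


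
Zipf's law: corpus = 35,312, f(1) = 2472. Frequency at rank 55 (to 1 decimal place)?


Zipf's law: f(r) = f(1) / r
f(1) = 2472
f(55) = 2472 / 55
= 44.9 occurrences


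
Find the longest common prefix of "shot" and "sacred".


Word 1: "shot"
Word 2: "sacred"
Comparing from start:
  Pos 0: 's' == 's'
  Pos 1: 'h' != 'a' (stop)
LCP = "s" (length 1)


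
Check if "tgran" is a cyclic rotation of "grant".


Word: "grant", Candidate: "tgran"
Method: check if candidate is substring of word+word
"grantgrant" contains "tgran"? Yes
Is rotation = Yes


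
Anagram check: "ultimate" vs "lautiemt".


Word 1: "ultimate" → sorted: aeilmttu
Word 2: "lautiemt" → sorted: aeilmttu
Same letters? aeilmttu == aeilmttu
Anagram = Yes


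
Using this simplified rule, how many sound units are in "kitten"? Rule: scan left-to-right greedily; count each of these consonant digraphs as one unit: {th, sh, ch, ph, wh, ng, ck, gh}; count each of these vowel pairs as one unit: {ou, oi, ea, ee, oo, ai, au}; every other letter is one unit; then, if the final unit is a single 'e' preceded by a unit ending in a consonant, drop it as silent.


Word: "kitten" (6 letters)
Left-to-right scan:
  (1) 'k' (letter)
  (2) 'i' (letter)
  (3) 't' (letter)
  (4) 't' (letter)
  (5) 'e' (letter)
  (6) 'n' (letter)
Units from scan: 6
Sound units = 6 units


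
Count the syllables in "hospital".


Word: "hospital"
Syllable breakdown: hos / pi / tal
Counting: 3 parts
= 3 syllables


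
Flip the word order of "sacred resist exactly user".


Original: "sacred resist exactly user"
Words (1..n): sacred | resist | exactly | user
Reversed (n..1): user | exactly | resist | sacred
Result = "user exactly resist sacred"


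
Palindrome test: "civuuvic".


Word: "civuuvic"
Reversed: "civuuvic"
Forward == Backward? civuuvic == civuuvic
Palindrome = Yes


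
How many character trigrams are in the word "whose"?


Word: "whose" (length 5)
Number of 3-grams = length - 3 + 1 = 5 - 3 + 1
= 3


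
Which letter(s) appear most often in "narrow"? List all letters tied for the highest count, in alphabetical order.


Word: "narrow"
Letter counts:
  'a': 1
  'n': 1
  'o': 1
  'r': 2
  'w': 1
Maximum count = 2
Most frequent = 'r' (2 times each)


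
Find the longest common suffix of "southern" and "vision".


Word 1: "southern"
Word 2: "vision"
Comparing from end:
  Pos -1: 'n' == 'n'
  Pos -2: 'r' != 'o' (stop)
LCS = "n" (length 1)


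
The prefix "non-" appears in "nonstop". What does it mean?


Prefix: non-
Example: nonstop (non- + stop)
Meaning = not


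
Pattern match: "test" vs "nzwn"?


Pattern of "test": [0, 1, 2, 0]
Pattern of "nzwn": [0, 1, 2, 0]
Patterns match
Same pattern = Yes


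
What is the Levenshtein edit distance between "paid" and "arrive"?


Word 1: "paid" (length 4)
Word 2: "arrive" (length 6)
One optimal edit sequence (insert/delete/substitute each cost 1):
  1. insert 'a'  (+1)
  2. substitute 'p' -> 'r'  (+1)
  3. substitute 'a' -> 'r'  (+1)
  4. keep 'i'
  5. insert 'v'  (+1)
  6. substitute 'd' -> 'e'  (+1)
Total edit operations: 5
Edit distance = 5


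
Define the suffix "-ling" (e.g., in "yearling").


Suffix: -ling
As in: yearling -> year + -ling
Meaning = small / young


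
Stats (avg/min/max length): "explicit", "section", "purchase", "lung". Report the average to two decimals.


Lengths: "explicit"=8, "section"=7, "purchase"=8, "lung"=4
Sum = 27, Count = 4
Average = 27/4 = 6.75
= avg=6.75, min=4, max=8


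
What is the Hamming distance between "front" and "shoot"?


Comparing character by character (same length = 5):
  Pos 0: 'f' vs 's' !=
  Pos 1: 'r' vs 'h' !=
  Pos 2: 'o' vs 'o' =
  Pos 3: 'n' vs 'o' !=
  Pos 4: 't' vs 't' =
Hamming distance = 3


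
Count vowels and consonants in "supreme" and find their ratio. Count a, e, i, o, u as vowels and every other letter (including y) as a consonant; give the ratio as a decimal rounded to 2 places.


Word: "supreme"
Vowels (a,e,i,o,u): 3
Consonants: 4
Ratio = 3/4
= 0.75


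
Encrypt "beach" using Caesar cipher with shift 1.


Word: "beach"
Shift: 1
Each letter → (letter + shift) mod 26:
  'b' (1) + 1 = 2 → 'c'
  'e' (4) + 1 = 5 → 'f'
  'a' (0) + 1 = 1 → 'b'
  'c' (2) + 1 = 3 → 'd'
  'h' (7) + 1 = 8 → 'i'
Result = "cfbdi"


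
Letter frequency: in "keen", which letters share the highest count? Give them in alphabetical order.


Word: "keen"
Letter counts:
  'e': 2
  'k': 1
  'n': 1
Maximum count = 2
Most frequent = 'e' (2 times each)


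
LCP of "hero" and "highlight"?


Word 1: "hero"
Word 2: "highlight"
Comparing from start:
  Pos 0: 'h' == 'h'
  Pos 1: 'e' != 'i' (stop)
LCP = "h" (length 1)


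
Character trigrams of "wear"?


Word: "wear" (length 4)
Number of trigrams = 4 - 3 + 1 = 2
  Position 0: "wea"
  Position 1: "ear"
Trigrams = "wea", "ear"


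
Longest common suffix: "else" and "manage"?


Word 1: "else"
Word 2: "manage"
Comparing from end:
  Pos -1: 'e' == 'e'
  Pos -2: 's' != 'g' (stop)
LCS = "e" (length 1)


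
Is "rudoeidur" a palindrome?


Word: "rudoeidur"
Reversed: "rudieodur"
Forward == Backward? rudoeidur != rudieodur
Palindrome = No


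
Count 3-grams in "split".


Word: "split" (length 5)
Number of 3-grams = length - 3 + 1 = 5 - 3 + 1
= 3


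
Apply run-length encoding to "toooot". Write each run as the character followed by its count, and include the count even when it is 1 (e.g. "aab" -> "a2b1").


String: "toooot"
Scanning for consecutive runs:
  't' x 1
  'o' x 4
  't' x 1
RLE = "t1o4t1"


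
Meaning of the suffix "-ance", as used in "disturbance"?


Suffix: -ance
Example: disturbance (disturb + -ance)
Meaning = state of


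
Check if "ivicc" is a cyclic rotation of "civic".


Word: "civic", Candidate: "ivicc"
Method: check if candidate is substring of word+word
"civiccivic" contains "ivicc"? Yes
Is rotation = Yes


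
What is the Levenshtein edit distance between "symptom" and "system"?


Word 1: "symptom" (length 7)
Word 2: "system" (length 6)
One optimal edit sequence (insert/delete/substitute each cost 1):
  1. keep 's'
  2. keep 'y'
  3. delete 'm'  (+1)
  4. substitute 'p' -> 's'  (+1)
  5. keep 't'
  6. substitute 'o' -> 'e'  (+1)
  7. keep 'm'
Total edit operations: 3
Edit distance = 3


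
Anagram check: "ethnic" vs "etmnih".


Word 1: "ethnic" → sorted: cehint
Word 2: "etmnih" → sorted: ehimnt
Same letters? cehint != ehimnt
Anagram = No


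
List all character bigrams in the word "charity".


Word: "charity" (length 7)
Number of bigrams = 7 - 2 + 1 = 6
  Position 0: "ch"
  Position 1: "ha"
  Position 2: "ar"
  Position 3: "ri"
  Position 4: "it"
  Position 5: "ty"
Bigrams = "ch", "ha", "ar", "ri", "it", "ty"


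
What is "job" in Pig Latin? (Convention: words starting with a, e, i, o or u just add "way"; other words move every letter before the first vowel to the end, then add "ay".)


Word: "job"
Starts with consonant(s) → move to end, add 'ay'
Consonant cluster: "j"
Pig Latin = "objay"


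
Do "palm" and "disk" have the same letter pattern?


Pattern of "palm": [0, 1, 2, 3]
Pattern of "disk": [0, 1, 2, 3]
Patterns match
Same pattern = Yes


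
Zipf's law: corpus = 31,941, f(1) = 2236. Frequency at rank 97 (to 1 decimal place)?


Zipf's law: f(r) = f(1) / r
f(1) = 2236
f(97) = 2236 / 97
= 23.1 occurrences


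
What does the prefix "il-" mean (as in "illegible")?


Prefix: il-
Example: illegible (il- + legible)
Meaning = not


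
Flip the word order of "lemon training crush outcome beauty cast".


Original: "lemon training crush outcome beauty cast"
Words (1..n): lemon | training | crush | outcome | beauty | cast
Reversed (n..1): cast | beauty | outcome | crush | training | lemon
Result = "cast beauty outcome crush training lemon"


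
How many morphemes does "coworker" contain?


Word: "coworker"
Morphemes: co- + work + -er
Each morpheme carries meaning
= 3 morphemes


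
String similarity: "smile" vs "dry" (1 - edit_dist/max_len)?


Word 1: "smile" (length 5)
Word 2: "dry" (length 3)
One optimal edit sequence:
  1. delete 's'  (+1)
  2. delete 'm'  (+1)
  3. substitute 'i' -> 'd'  (+1)
  4. substitute 'l' -> 'r'  (+1)
  5. substitute 'e' -> 'y'  (+1)
Edit distance = 5
Max length = max(5, 3) = 5
Similarity = 1 - 5/5
= 0.0000


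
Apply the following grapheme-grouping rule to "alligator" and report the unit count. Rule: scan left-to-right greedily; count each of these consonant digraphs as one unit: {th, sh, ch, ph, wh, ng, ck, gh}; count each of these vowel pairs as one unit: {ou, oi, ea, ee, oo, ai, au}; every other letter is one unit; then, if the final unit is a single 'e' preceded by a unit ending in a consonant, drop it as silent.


Word: "alligator" (9 letters)
Left-to-right scan:
  1. 'a' (letter)
  2. 'l' (letter)
  3. 'l' (letter)
  4. 'i' (letter)
  5. 'g' (letter)
  6. 'a' (letter)
  7. 't' (letter)
  8. 'o' (letter)
  9. 'r' (letter)
Units from scan: 9
Sound units = 9 units


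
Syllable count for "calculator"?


Word: "calculator"
Syllable breakdown: cal / cu / la / tor
Counting: 4 parts
= 4 syllables


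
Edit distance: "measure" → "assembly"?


Word 1: "measure" (length 7)
Word 2: "assembly" (length 8)
One optimal edit sequence (insert/delete/substitute each cost 1):
  1. insert 'a'  (+1)
  2. substitute 'm' -> 's'  (+1)
  3. substitute 'e' -> 's'  (+1)
  4. substitute 'a' -> 'e'  (+1)
  5. substitute 's' -> 'm'  (+1)
  6. substitute 'u' -> 'b'  (+1)
  7. substitute 'r' -> 'l'  (+1)
  8. substitute 'e' -> 'y'  (+1)
Total edit operations: 8
Edit distance = 8


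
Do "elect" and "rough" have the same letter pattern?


Pattern of "elect": [0, 1, 0, 2, 3]
Pattern of "rough": [0, 1, 2, 3, 4]
Patterns do not match
Same pattern = No


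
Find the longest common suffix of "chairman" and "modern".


Word 1: "chairman"
Word 2: "modern"
Comparing from end:
  Pos -1: 'n' == 'n'
  Pos -2: 'a' != 'r' (stop)
LCS = "n" (length 1)


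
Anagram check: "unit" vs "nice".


Word 1: "unit" → sorted: intu
Word 2: "nice" → sorted: cein
Same letters? intu != cein
Anagram = No


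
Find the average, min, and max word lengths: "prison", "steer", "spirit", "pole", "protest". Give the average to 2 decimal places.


Lengths: "prison"=6, "steer"=5, "spirit"=6, "pole"=4, "protest"=7
Sum = 28, Count = 5
Average = 28/5 = 5.60
= avg=5.60, min=4, max=7


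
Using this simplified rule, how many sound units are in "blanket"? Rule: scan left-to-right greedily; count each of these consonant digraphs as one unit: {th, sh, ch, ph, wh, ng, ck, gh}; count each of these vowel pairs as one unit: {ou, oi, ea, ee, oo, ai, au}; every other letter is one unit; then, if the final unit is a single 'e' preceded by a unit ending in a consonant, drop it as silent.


Word: "blanket" (7 letters)
Left-to-right scan:
  (1) 'b' (letter)
  (2) 'l' (letter)
  (3) 'a' (letter)
  (4) 'n' (letter)
  (5) 'k' (letter)
  (6) 'e' (letter)
  (7) 't' (letter)
Units from scan: 7
Sound units = 7 units


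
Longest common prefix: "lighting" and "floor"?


Word 1: "lighting"
Word 2: "floor"
Comparing from start:
  Pos 0: 'l' != 'f' (stop)
LCP = "" (length 0)


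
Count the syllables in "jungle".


Word: "jungle"
Syllable breakdown: jun | gle
Counting: 2 parts
= 2 syllables


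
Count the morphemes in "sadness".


Word: "sadness"
Morphemes: sad | -ness
Each morpheme carries meaning
= 2 morphemes


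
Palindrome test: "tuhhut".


Word: "tuhhut"
Reversed: "tuhhut"
Forward == Backward? tuhhut == tuhhut
Palindrome = Yes


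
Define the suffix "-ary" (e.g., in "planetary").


Suffix: -ary
Example: planetary = planet + -ary
Meaning = relating to


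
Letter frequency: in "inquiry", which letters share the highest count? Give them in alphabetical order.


Word: "inquiry"
Letter counts:
  'i': 2
  'n': 1
  'q': 1
  'r': 1
  'u': 1
  'y': 1
Maximum count = 2
Most frequent = 'i' (2 times each)


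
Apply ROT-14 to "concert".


Word: "concert"
Shift: 14
Each letter → (letter + shift) mod 26:
  'c' (2) + 14 = 16 → 'q'
  'o' (14) + 14 = 2 → 'c'
  'n' (13) + 14 = 1 → 'b'
  'c' (2) + 14 = 16 → 'q'
  'e' (4) + 14 = 18 → 's'
  'r' (17) + 14 = 5 → 'f'
  't' (19) + 14 = 7 → 'h'
Result = "qcbqsfh"


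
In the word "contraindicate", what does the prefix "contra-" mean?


Prefix: contra-
As in: contraindicate -> contra- + indicate
Meaning = against


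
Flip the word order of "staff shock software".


Original: "staff shock software"
Words (1..n): staff | shock | software
Reversed (n..1): software | shock | staff
Result = "software shock staff"


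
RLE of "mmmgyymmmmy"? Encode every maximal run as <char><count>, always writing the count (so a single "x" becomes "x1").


String: "mmmgyymmmmy"
Scanning for consecutive runs:
  'm' x 3
  'g' x 1
  'y' x 2
  'm' x 4
  'y' x 1
RLE = "m3g1y2m4y1"


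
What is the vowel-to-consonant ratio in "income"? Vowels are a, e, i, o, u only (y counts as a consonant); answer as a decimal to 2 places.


Word: "income"
Vowels (a,e,i,o,u): 3
Consonants: 3
Ratio = 3/3
= 1.00


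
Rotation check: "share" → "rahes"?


Word: "share", Candidate: "rahes"
Method: check if candidate is substring of word+word
"shareshare" contains "rahes"? No
Is rotation = No


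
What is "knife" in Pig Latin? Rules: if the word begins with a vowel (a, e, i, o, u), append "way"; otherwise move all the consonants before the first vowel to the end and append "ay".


Word: "knife"
Starts with consonant(s) → move to end, add 'ay'
Consonant cluster: "kn"
Pig Latin = "ifeknay"


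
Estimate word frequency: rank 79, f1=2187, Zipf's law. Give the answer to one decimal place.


Zipf's law: f(r) = f(1) / r
f(1) = 2187
f(79) = 2187 / 79
= 27.7 occurrences


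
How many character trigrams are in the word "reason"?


Word: "reason" (length 6)
Number of 3-grams = length - 3 + 1 = 6 - 3 + 1
= 4


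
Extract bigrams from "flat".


Word: "flat" (length 4)
Number of bigrams = 4 - 2 + 1 = 3
  Position 0: "fl"
  Position 1: "la"
  Position 2: "at"
Bigrams = "fl", "la", "at"


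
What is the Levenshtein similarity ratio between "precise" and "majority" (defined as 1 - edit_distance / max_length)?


Word 1: "precise" (length 7)
Word 2: "majority" (length 8)
One optimal edit sequence:
  1. insert 'm'  (+1)
  2. substitute 'p' -> 'a'  (+1)
  3. substitute 'r' -> 'j'  (+1)
  4. substitute 'e' -> 'o'  (+1)
  5. substitute 'c' -> 'r'  (+1)
  6. keep 'i'
  7. substitute 's' -> 't'  (+1)
  8. substitute 'e' -> 'y'  (+1)
Edit distance = 7
Max length = max(7, 8) = 8
Similarity = 1 - 7/8
= 0.1250


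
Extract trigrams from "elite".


Word: "elite" (length 5)
Number of trigrams = 5 - 3 + 1 = 3
  Position 0: "eli"
  Position 1: "lit"
  Position 2: "ite"
Trigrams = "eli", "lit", "ite"


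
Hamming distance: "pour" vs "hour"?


Comparing character by character (same length = 4):
  Pos 0: 'p' vs 'h' !=
  Pos 1: 'o' vs 'o' =
  Pos 2: 'u' vs 'u' =
  Pos 3: 'r' vs 'r' =
Hamming distance = 1


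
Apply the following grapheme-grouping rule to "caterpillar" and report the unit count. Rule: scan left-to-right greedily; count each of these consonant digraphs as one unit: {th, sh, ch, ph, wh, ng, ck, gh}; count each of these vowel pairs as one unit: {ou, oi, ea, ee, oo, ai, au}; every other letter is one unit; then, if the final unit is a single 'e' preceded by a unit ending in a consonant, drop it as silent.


Word: "caterpillar" (11 letters)
Left-to-right scan:
  [1] 'c' (letter)
  [2] 'a' (letter)
  [3] 't' (letter)
  [4] 'e' (letter)
  [5] 'r' (letter)
  [6] 'p' (letter)
  [7] 'i' (letter)
  [8] 'l' (letter)
  [9] 'l' (letter)
  [10] 'a' (letter)
  [11] 'r' (letter)
Units from scan: 11
Sound units = 11 units


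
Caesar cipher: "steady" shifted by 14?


Word: "steady"
Shift: 14
Each letter → (letter + shift) mod 26:
  's' (18) + 14 = 6 → 'g'
  't' (19) + 14 = 7 → 'h'
  'e' (4) + 14 = 18 → 's'
  'a' (0) + 14 = 14 → 'o'
  'd' (3) + 14 = 17 → 'r'
  'y' (24) + 14 = 12 → 'm'
Result = "ghsorm"


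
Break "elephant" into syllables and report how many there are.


Word: "elephant"
Syllable breakdown: el / e / phant
Counting: 3 parts
= 3 syllables


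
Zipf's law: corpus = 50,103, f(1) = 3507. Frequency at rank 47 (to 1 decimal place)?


Zipf's law: f(r) = f(1) / r
f(1) = 3507
f(47) = 3507 / 47
= 74.6 occurrences


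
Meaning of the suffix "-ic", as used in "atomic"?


Suffix: -ic
As in: atomic -> atom + -ic
Meaning = relating to


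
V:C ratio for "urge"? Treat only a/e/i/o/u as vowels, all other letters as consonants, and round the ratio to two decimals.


Word: "urge"
Vowels (a,e,i,o,u): 2
Consonants: 2
Ratio = 2/2
= 1.00


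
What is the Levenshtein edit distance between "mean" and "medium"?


Word 1: "mean" (length 4)
Word 2: "medium" (length 6)
One optimal edit sequence (insert/delete/substitute each cost 1):
  1. keep 'm'
  2. keep 'e'
  3. insert 'd'  (+1)
  4. insert 'i'  (+1)
  5. substitute 'a' -> 'u'  (+1)
  6. substitute 'n' -> 'm'  (+1)
Total edit operations: 4
Edit distance = 4


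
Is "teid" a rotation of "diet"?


Word: "diet", Candidate: "teid"
Method: check if candidate is substring of word+word
"dietdiet" contains "teid"? No
Is rotation = No


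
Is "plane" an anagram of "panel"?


Word 1: "panel" → sorted: aelnp
Word 2: "plane" → sorted: aelnp
Same letters? aelnp == aelnp
Anagram = Yes


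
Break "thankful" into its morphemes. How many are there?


Word: "thankful"
Morphemes: thank / -ful
Each morpheme carries meaning
= 2 morphemes


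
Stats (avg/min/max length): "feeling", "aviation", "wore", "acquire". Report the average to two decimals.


Lengths: "feeling"=7, "aviation"=8, "wore"=4, "acquire"=7
Sum = 26, Count = 4
Average = 26/4 = 6.50
= avg=6.50, min=4, max=8


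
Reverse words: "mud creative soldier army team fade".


Original: "mud creative soldier army team fade"
Words (1..n): mud | creative | soldier | army | team | fade
Reversed (n..1): fade | team | army | soldier | creative | mud
Result = "fade team army soldier creative mud"


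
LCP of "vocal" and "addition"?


Word 1: "vocal"
Word 2: "addition"
Comparing from start:
  Pos 0: 'v' != 'a' (stop)
LCP = "" (length 0)


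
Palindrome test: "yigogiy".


Word: "yigogiy"
Reversed: "yigogiy"
Forward == Backward? yigogiy == yigogiy
Palindrome = Yes


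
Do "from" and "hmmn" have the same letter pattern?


Pattern of "from": [0, 1, 2, 3]
Pattern of "hmmn": [0, 1, 1, 2]
Patterns do not match
Same pattern = No


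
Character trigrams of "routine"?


Word: "routine" (length 7)
Number of trigrams = 7 - 3 + 1 = 5
  Position 0: "rou"
  Position 1: "out"
  Position 2: "uti"
  Position 3: "tin"
  Position 4: "ine"
Trigrams = "rou", "out", "uti", "tin", "ine"


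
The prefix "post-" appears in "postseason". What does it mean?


Prefix: post-
Example: postseason = post- + season
Meaning = after


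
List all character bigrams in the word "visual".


Word: "visual" (length 6)
Number of bigrams = 6 - 2 + 1 = 5
  Position 0: "vi"
  Position 1: "is"
  Position 2: "su"
  Position 3: "ua"
  Position 4: "al"
Bigrams = "vi", "is", "su", "ua", "al"


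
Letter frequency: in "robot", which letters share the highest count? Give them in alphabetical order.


Word: "robot"
Letter counts:
  'b': 1
  'o': 2
  'r': 1
  't': 1
Maximum count = 2
Most frequent = 'o' (2 times each)


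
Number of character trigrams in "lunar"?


Word: "lunar" (length 5)
Number of 3-grams = length - 3 + 1 = 5 - 3 + 1
= 3


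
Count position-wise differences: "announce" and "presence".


Comparing character by character (same length = 8):
  Pos 0: 'a' vs 'p' !=
  Pos 1: 'n' vs 'r' !=
  Pos 2: 'n' vs 'e' !=
  Pos 3: 'o' vs 's' !=
  Pos 4: 'u' vs 'e' !=
  Pos 5: 'n' vs 'n' =
  Pos 6: 'c' vs 'c' =
  Pos 7: 'e' vs 'e' =
Hamming distance = 5


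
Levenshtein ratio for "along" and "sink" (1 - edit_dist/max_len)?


Word 1: "along" (length 5)
Word 2: "sink" (length 4)
One optimal edit sequence:
  1. delete 'a'  (+1)
  2. substitute 'l' -> 's'  (+1)
  3. substitute 'o' -> 'i'  (+1)
  4. keep 'n'
  5. substitute 'g' -> 'k'  (+1)
Edit distance = 4
Max length = max(5, 4) = 5
Similarity = 1 - 4/5
= 0.2000


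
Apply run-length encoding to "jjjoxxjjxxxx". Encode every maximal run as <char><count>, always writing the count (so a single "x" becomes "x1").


String: "jjjoxxjjxxxx"
Scanning for consecutive runs:
  'j' x 3
  'o' x 1
  'x' x 2
  'j' x 2
  'x' x 4
RLE = "j3o1x2j2x4"


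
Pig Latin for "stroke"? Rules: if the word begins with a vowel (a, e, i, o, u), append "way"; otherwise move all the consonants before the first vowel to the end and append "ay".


Word: "stroke"
Starts with consonant(s) → move to end, add 'ay'
Consonant cluster: "str"
Pig Latin = "okestray"


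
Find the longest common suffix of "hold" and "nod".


Word 1: "hold"
Word 2: "nod"
Comparing from end:
  Pos -1: 'd' == 'd'
  Pos -2: 'l' != 'o' (stop)
LCS = "d" (length 1)


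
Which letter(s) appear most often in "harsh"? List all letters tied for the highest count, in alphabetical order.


Word: "harsh"
Letter counts:
  'a': 1
  'h': 2
  'r': 1
  's': 1
Maximum count = 2
Most frequent = 'h' (2 times each)


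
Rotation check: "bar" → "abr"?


Word: "bar", Candidate: "abr"
Method: check if candidate is substring of word+word
"barbar" contains "abr"? No
Is rotation = No


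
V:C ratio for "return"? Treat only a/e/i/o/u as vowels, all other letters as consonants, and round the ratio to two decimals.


Word: "return"
Vowels (a,e,i,o,u): 2
Consonants: 4
Ratio = 2/4
= 0.50


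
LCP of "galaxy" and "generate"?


Word 1: "galaxy"
Word 2: "generate"
Comparing from start:
  Pos 0: 'g' == 'g'
  Pos 1: 'a' != 'e' (stop)
LCP = "g" (length 1)


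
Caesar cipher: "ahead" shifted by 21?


Word: "ahead"
Shift: 21
Each letter → (letter + shift) mod 26:
  'a' (0) + 21 = 21 → 'v'
  'h' (7) + 21 = 2 → 'c'
  'e' (4) + 21 = 25 → 'z'
  'a' (0) + 21 = 21 → 'v'
  'd' (3) + 21 = 24 → 'y'
Result = "vczvy"


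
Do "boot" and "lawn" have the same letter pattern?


Pattern of "boot": [0, 1, 1, 2]
Pattern of "lawn": [0, 1, 2, 3]
Patterns do not match
Same pattern = No


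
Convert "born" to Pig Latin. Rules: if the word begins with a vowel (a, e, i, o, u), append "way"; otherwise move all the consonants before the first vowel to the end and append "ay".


Word: "born"
Starts with consonant(s) → move to end, add 'ay'
Consonant cluster: "b"
Pig Latin = "ornbay"


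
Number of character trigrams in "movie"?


Word: "movie" (length 5)
Number of 3-grams = length - 3 + 1 = 5 - 3 + 1
= 3


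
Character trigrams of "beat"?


Word: "beat" (length 4)
Number of trigrams = 4 - 3 + 1 = 2
  Position 0: "bea"
  Position 1: "eat"
Trigrams = "bea", "eat"


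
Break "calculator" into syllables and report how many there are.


Word: "calculator"
Syllable breakdown: cal / cu / la / tor
Counting: 4 parts
= 4 syllables


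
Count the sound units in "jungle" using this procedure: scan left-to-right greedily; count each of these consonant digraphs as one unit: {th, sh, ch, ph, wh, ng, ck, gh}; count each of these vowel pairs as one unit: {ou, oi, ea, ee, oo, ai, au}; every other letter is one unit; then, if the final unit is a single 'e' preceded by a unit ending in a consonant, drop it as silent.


Word: "jungle" (6 letters)
Left-to-right scan:
  [1] 'j' (letter)
  [2] 'u' (letter)
  [3] 'ng' (digraph)
  [4] 'l' (letter)
  [5] 'e' (letter)
Units from scan: 5
Final unit is 'e' after a consonant -> drop as silent (-1)
Sound units = 4 units


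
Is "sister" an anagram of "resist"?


Word 1: "resist" → sorted: eirsst
Word 2: "sister" → sorted: eirsst
Same letters? eirsst == eirsst
Anagram = Yes


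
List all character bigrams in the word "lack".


Word: "lack" (length 4)
Number of bigrams = 4 - 2 + 1 = 3
  Position 0: "la"
  Position 1: "ac"
  Position 2: "ck"
Bigrams = "la", "ac", "ck"


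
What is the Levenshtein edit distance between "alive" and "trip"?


Word 1: "alive" (length 5)
Word 2: "trip" (length 4)
One optimal edit sequence (insert/delete/substitute each cost 1):
  1. substitute 'a' -> 't'  (+1)
  2. substitute 'l' -> 'r'  (+1)
  3. keep 'i'
  4. delete 'v'  (+1)
  5. substitute 'e' -> 'p'  (+1)
Total edit operations: 4
Edit distance = 4


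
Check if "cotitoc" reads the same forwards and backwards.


Word: "cotitoc"
Reversed: "cotitoc"
Forward == Backward? cotitoc == cotitoc
Palindrome = Yes


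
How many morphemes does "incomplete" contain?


Word: "incomplete"
Morphemes: in- + complete
Each morpheme carries meaning
= 2 morphemes


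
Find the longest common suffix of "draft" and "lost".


Word 1: "draft"
Word 2: "lost"
Comparing from end:
  Pos -1: 't' == 't'
  Pos -2: 'f' != 's' (stop)
LCS = "t" (length 1)


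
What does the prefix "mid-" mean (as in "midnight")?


Prefix: mid-
Example: midnight = mid- + night
Meaning = middle


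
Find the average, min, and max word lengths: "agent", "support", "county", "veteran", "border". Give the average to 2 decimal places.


Lengths: "agent"=5, "support"=7, "county"=6, "veteran"=7, "border"=6
Sum = 31, Count = 5
Average = 31/5 = 6.20
= avg=6.20, min=5, max=7


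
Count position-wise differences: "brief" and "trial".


Comparing character by character (same length = 5):
  Pos 0: 'b' vs 't' !=
  Pos 1: 'r' vs 'r' =
  Pos 2: 'i' vs 'i' =
  Pos 3: 'e' vs 'a' !=
  Pos 4: 'f' vs 'l' !=
Hamming distance = 3


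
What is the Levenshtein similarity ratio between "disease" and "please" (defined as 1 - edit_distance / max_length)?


Word 1: "disease" (length 7)
Word 2: "please" (length 6)
One optimal edit sequence:
  1. delete 'd'  (+1)
  2. substitute 'i' -> 'p'  (+1)
  3. substitute 's' -> 'l'  (+1)
  4. keep 'e'
  5. keep 'a'
  6. keep 's'
  7. keep 'e'
Edit distance = 3
Max length = max(7, 6) = 7
Similarity = 1 - 3/7
= 0.5714


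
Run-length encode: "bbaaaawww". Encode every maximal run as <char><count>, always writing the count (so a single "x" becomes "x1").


String: "bbaaaawww"
Scanning for consecutive runs:
  'b' x 2
  'a' x 4
  'w' x 3
RLE = "b2a4w3"


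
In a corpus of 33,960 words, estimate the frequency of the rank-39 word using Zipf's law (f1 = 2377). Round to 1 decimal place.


Zipf's law: f(r) = f(1) / r
f(1) = 2377
f(39) = 2377 / 39
= 60.9 occurrences


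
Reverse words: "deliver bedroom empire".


Original: "deliver bedroom empire"
Words (1..n): deliver | bedroom | empire
Reversed (n..1): empire | bedroom | deliver
Result = "empire bedroom deliver"


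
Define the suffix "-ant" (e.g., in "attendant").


Suffix: -ant
As in: attendant -> attend + -ant
Meaning = one who / that which


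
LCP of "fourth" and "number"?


Word 1: "fourth"
Word 2: "number"
Comparing from start:
  Pos 0: 'f' != 'n' (stop)
LCP = "" (length 0)


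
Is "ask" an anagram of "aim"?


Word 1: "aim" → sorted: aim
Word 2: "ask" → sorted: aks
Same letters? aim != aks
Anagram = No


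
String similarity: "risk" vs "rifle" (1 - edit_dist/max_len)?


Word 1: "risk" (length 4)
Word 2: "rifle" (length 5)
One optimal edit sequence:
  1. keep 'r'
  2. keep 'i'
  3. insert 'f'  (+1)
  4. substitute 's' -> 'l'  (+1)
  5. substitute 'k' -> 'e'  (+1)
Edit distance = 3
Max length = max(4, 5) = 5
Similarity = 1 - 3/5
= 0.4000


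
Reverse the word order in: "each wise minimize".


Original: "each wise minimize"
Words (1..n): each | wise | minimize
Reversed (n..1): minimize | wise | each
Result = "minimize wise each"


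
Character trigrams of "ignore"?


Word: "ignore" (length 6)
Number of trigrams = 6 - 3 + 1 = 4
  Position 0: "ign"
  Position 1: "gno"
  Position 2: "nor"
  Position 3: "ore"
Trigrams = "ign", "gno", "nor", "ore"


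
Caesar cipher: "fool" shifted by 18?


Word: "fool"
Shift: 18
Each letter → (letter + shift) mod 26:
  'f' (5) + 18 = 23 → 'x'
  'o' (14) + 18 = 6 → 'g'
  'o' (14) + 18 = 6 → 'g'
  'l' (11) + 18 = 3 → 'd'
Result = "xggd"


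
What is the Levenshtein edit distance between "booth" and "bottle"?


Word 1: "booth" (length 5)
Word 2: "bottle" (length 6)
One optimal edit sequence (insert/delete/substitute each cost 1):
  1. keep 'b'
  2. keep 'o'
  3. substitute 'o' -> 't'  (+1)
  4. keep 't'
  5. insert 'l'  (+1)
  6. substitute 'h' -> 'e'  (+1)
Total edit operations: 3
Edit distance = 3


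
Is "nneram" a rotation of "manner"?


Word: "manner", Candidate: "nneram"
Method: check if candidate is substring of word+word
"mannermanner" contains "nneram"? No
Is rotation = No


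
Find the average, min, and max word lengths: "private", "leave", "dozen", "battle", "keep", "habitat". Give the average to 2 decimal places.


Lengths: "private"=7, "leave"=5, "dozen"=5, "battle"=6, "keep"=4, "habitat"=7
Sum = 34, Count = 6
Average = 34/6 = 5.67
= avg=5.67, min=4, max=7


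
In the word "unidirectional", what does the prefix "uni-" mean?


Prefix: uni-
Example: unidirectional (uni- + directional)
Meaning = one


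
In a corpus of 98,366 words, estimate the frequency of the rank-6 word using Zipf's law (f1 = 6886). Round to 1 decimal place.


Zipf's law: f(r) = f(1) / r
f(1) = 6886
f(6) = 6886 / 6
= 1147.7 occurrences


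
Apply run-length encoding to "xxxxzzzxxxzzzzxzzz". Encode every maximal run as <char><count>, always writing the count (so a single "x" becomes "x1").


String: "xxxxzzzxxxzzzzxzzz"
Scanning for consecutive runs:
  'x' x 4
  'z' x 3
  'x' x 3
  'z' x 4
  'x' x 1
  'z' x 3
RLE = "x4z3x3z4x1z3"


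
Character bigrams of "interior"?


Word: "interior" (length 8)
Number of bigrams = 8 - 2 + 1 = 7
  Position 0: "in"
  Position 1: "nt"
  Position 2: "te"
  Position 3: "er"
  Position 4: "ri"
  Position 5: "io"
  Position 6: "or"
Bigrams = "in", "nt", "te", "er", "ri", "io", "or"


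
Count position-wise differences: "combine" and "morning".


Comparing character by character (same length = 7):
  Pos 0: 'c' vs 'm' !=
  Pos 1: 'o' vs 'o' =
  Pos 2: 'm' vs 'r' !=
  Pos 3: 'b' vs 'n' !=
  Pos 4: 'i' vs 'i' =
  Pos 5: 'n' vs 'n' =
  Pos 6: 'e' vs 'g' !=
Hamming distance = 4


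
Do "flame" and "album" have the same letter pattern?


Pattern of "flame": [0, 1, 2, 3, 4]
Pattern of "album": [0, 1, 2, 3, 4]
Patterns match
Same pattern = Yes


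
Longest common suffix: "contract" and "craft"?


Word 1: "contract"
Word 2: "craft"
Comparing from end:
  Pos -1: 't' == 't'
  Pos -2: 'c' != 'f' (stop)
LCS = "t" (length 1)


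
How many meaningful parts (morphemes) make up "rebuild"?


Word: "rebuild"
Morphemes: re- + build
Each morpheme carries meaning
= 2 morphemes


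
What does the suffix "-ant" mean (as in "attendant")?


Suffix: -ant
Example: attendant (attend + -ant)
Meaning = one who / that which


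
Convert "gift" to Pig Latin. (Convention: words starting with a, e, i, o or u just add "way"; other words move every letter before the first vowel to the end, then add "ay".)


Word: "gift"
Starts with consonant(s) → move to end, add 'ay'
Consonant cluster: "g"
Pig Latin = "iftgay"


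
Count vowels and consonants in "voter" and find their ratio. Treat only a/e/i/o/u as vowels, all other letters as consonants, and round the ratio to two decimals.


Word: "voter"
Vowels (a,e,i,o,u): 2
Consonants: 3
Ratio = 2/3
= 0.67


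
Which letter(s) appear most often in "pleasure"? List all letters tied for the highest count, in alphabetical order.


Word: "pleasure"
Letter counts:
  'a': 1
  'e': 2
  'l': 1
  'p': 1
  'r': 1
  's': 1
  'u': 1
Maximum count = 2
Most frequent = 'e' (2 times each)


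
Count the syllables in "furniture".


Word: "furniture"
Syllable breakdown: fur-ni-ture
Counting: 3 parts
= 3 syllables


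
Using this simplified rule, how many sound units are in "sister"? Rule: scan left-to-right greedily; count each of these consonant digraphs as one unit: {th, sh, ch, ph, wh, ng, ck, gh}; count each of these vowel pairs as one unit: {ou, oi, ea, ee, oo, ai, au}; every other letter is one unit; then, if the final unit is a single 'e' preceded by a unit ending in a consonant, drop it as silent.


Word: "sister" (6 letters)
Left-to-right scan:
  1. 's' (letter)
  2. 'i' (letter)
  3. 's' (letter)
  4. 't' (letter)
  5. 'e' (letter)
  6. 'r' (letter)
Units from scan: 6
Sound units = 6 units


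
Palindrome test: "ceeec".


Word: "ceeec"
Reversed: "ceeec"
Forward == Backward? ceeec == ceeec
Palindrome = Yes


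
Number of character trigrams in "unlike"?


Word: "unlike" (length 6)
Number of 3-grams = length - 3 + 1 = 6 - 3 + 1
= 4


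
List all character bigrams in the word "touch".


Word: "touch" (length 5)
Number of bigrams = 5 - 2 + 1 = 4
  Position 0: "to"
  Position 1: "ou"
  Position 2: "uc"
  Position 3: "ch"
Bigrams = "to", "ou", "uc", "ch"


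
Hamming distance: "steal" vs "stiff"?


Comparing character by character (same length = 5):
  Pos 0: 's' vs 's' =
  Pos 1: 't' vs 't' =
  Pos 2: 'e' vs 'i' !=
  Pos 3: 'a' vs 'f' !=
  Pos 4: 'l' vs 'f' !=
Hamming distance = 3


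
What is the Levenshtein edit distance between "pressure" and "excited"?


Word 1: "pressure" (length 8)
Word 2: "excited" (length 7)
One optimal edit sequence (insert/delete/substitute each cost 1):
  1. delete 'p'  (+1)
  2. delete 'r'  (+1)
  3. keep 'e'
  4. substitute 's' -> 'x'  (+1)
  5. substitute 's' -> 'c'  (+1)
  6. substitute 'u' -> 'i'  (+1)
  7. substitute 'r' -> 't'  (+1)
  8. keep 'e'
  9. insert 'd'  (+1)
Total edit operations: 7
Edit distance = 7


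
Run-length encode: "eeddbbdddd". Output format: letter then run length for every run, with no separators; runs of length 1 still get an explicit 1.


String: "eeddbbdddd"
Scanning for consecutive runs:
  'e' x 2
  'd' x 2
  'b' x 2
  'd' x 4
RLE = "e2d2b2d4"


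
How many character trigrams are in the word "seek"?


Word: "seek" (length 4)
Number of 3-grams = length - 3 + 1 = 4 - 3 + 1
= 2


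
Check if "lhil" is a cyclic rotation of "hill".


Word: "hill", Candidate: "lhil"
Method: check if candidate is substring of word+word
"hillhill" contains "lhil"? Yes
Is rotation = Yes


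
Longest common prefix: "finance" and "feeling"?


Word 1: "finance"
Word 2: "feeling"
Comparing from start:
  Pos 0: 'f' == 'f'
  Pos 1: 'i' != 'e' (stop)
LCP = "f" (length 1)


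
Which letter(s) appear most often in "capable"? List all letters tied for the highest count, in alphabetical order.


Word: "capable"
Letter counts:
  'a': 2
  'b': 1
  'c': 1
  'e': 1
  'l': 1
  'p': 1
Maximum count = 2
Most frequent = 'a' (2 times each)
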